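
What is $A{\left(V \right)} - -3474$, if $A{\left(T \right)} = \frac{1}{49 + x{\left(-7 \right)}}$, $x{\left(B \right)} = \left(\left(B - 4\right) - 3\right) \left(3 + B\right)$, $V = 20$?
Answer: $\frac{364771}{105} \approx 3474.0$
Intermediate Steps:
$x{\left(B \right)} = \left(-7 + B\right) \left(3 + B\right)$ ($x{\left(B \right)} = \left(\left(-4 + B\right) - 3\right) \left(3 + B\right) = \left(-7 + B\right) \left(3 + B\right)$)
$A{\left(T \right)} = \frac{1}{105}$ ($A{\left(T \right)} = \frac{1}{49 - \left(-7 - 49\right)} = \frac{1}{49 + \left(-21 + 49 + 28\right)} = \frac{1}{49 + 56} = \frac{1}{105}$)
$A{\left(V \right)} - -3474 = \frac{1}{105} - -3474 = \frac{1}{105} + 3474 = \frac{364771}{105}$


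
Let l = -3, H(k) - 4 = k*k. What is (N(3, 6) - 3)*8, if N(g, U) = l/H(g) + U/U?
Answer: -232/13 ≈ -17.846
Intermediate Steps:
H(k) = 4 + k² (H(k) = 4 + k*k = 4 + k²)
N(g, U) = 1 - 3/(4 + g²) (N(g, U) = -3/(4 + g²) + U/U = -3/(4 + g²) + 1 = 1 - 3/(4 + g²))
(N(3, 6) - 3)*8 = ((1 + 3²)/(4 + 3²) - 3)*8 = ((1 + 9)/(4 + 9) - 3)*8 = (10/13 - 3)*8 = -29/13*8 = -232/13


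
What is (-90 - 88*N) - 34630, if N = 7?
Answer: -35336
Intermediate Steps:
(-90 - 88*N) - 34630 = (-90 - 88*7) - 34630 = (-90 - 616) - 34630 = -706 - 34630 = -35336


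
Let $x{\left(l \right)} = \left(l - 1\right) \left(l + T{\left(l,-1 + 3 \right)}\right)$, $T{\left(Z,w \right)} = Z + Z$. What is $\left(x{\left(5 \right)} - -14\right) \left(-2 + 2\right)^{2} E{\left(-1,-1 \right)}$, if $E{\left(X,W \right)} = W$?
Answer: $0$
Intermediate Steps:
$T{\left(Z,w \right)} = 2 Z$
$x{\left(l \right)} = 3 l \left(-1 + l\right)$ ($x{\left(l \right)} = \left(l - 1\right) \left(l + 2 l\right) = \left(-1 + l\right) 3 l = 3 l \left(-1 + l\right)$)
$\left(x{\left(5 \right)} - -14\right) \left(-2 + 2\right)^{2} E{\left(-1,-1 \right)} = \left(3 \cdot 5 \left(-1 + 5\right) - -14\right) \left(-2 + 2\right)^{2} \left(-1\right) = \left(3 \cdot 5 \cdot 4 + 14\right) 0^{2} \left(-1\right) = \left(60 + 14\right) 0 \left(-1\right) = 74 \cdot 0 \left(-1\right) = 0 \left(-1\right) = 0$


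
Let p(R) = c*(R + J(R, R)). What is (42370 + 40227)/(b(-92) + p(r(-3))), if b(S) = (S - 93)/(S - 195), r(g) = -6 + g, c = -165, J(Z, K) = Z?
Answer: 23705339/852575 ≈ 27.804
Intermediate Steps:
b(S) = (-93 + S)/(-195 + S)
p(R) = -330*R (p(R) = -165*(R + R) = -330*R)
(42370 + 40227)/(b(-92) + p(r(-3))) = (42370 + 40227)/((-93 - 92)/(-195 - 92) - 330*(-6 - 3)) = 82597/(-185/(-287) - 330*(-9)) = 82597/(-1/287*(-185) + 2970) = 82597/(185/287 + 2970) = 82597/(852575/287) = 82597*(287/852575) = 23705339/852575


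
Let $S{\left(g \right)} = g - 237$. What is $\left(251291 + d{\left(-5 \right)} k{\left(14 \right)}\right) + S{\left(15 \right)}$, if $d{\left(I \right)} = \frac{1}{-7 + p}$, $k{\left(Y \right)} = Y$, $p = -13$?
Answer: $\frac{2510683}{10} \approx 2.5107 \cdot 10^{5}$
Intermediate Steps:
$d{\left(I \right)} = - \frac{1}{20}$ ($d{\left(I \right)} = \frac{1}{-7 - 13} = \frac{1}{-20} = - \frac{1}{20}$)
$S{\left(g \right)} = -237 + g$
$\left(251291 + d{\left(-5 \right)} k{\left(14 \right)}\right) + S{\left(15 \right)} = \left(251291 - \frac{7}{10}\right) + \left(-237 + 15\right) = \left(251291 - \frac{7}{10}\right) - 222 = \frac{2512903}{10} - 222 = \frac{2510683}{10}$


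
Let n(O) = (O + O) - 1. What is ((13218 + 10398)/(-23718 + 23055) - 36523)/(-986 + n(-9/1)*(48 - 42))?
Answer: 1615891/48620 ≈ 33.235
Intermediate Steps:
n(O) = -1 + 2*O (n(O) = 2*O - 1 = -1 + 2*O)
((13218 + 10398)/(-23718 + 23055) - 36523)/(-986 + n(-9/1)*(48 - 42)) = ((13218 + 10398)/(-23718 + 23055) - 36523)/(-986 + (-1 + 2*(-9/1))*(48 - 42)) = (23616/(-663) - 36523)/(-986 + (-1 + 2*(-9*1))*6) = (23616*(-1/663) - 36523)/(-986 + (-1 + 2*(-9))*6) = (-7872/221 - 36523)/(-986 + (-1 - 18)*6) = -8079455/(221*(-986 - 19*6)) = -8079455/(221*(-986 - 114)) = -8079455/221/(-1100) = -8079455/221*(-1/1100) = 1615891/48620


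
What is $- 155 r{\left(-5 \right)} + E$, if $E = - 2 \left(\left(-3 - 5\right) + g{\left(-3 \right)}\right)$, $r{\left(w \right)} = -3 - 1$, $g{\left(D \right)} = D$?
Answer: $642$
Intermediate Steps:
$r{\left(w \right)} = -4$
$E = 22$ ($E = - 2 \left(\left(-3 - 5\right) - 3\right) = - 2 \left(-8 - 3\right) = \left(-2\right) \left(-11\right) = 22$)
$- 155 r{\left(-5 \right)} + E = \left(-155\right) \left(-4\right) + 22 = 620 + 22 = 642$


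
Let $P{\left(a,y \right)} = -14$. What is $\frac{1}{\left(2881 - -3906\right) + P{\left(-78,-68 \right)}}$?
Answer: $\frac{1}{6773} \approx 0.00014765$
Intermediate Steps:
$\frac{1}{\left(2881 - -3906\right) + P{\left(-78,-68 \right)}} = \frac{1}{\left(2881 - -3906\right) - 14} = \frac{1}{\left(2881 + 3906\right) - 14} = \frac{1}{6787 - 14} = \frac{1}{6773}$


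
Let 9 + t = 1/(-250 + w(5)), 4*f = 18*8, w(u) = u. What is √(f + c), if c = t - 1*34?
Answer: 2*I*√2145/35 ≈ 2.6465*I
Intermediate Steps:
f = 36 (f = (18*8)/4 = (¼)*144 = 36)
t = -2206/245 (t = -9 + 1/(-250 + 5) = -9 + 1/(-245) = -9 - 1/245 = -2206/245 ≈ -9.0041)
c = -10536/245 (c = -2206/245 - 1*34 = -2206/245 - 34 = -10536/245 ≈ -43.004)
√(f + c) = √(36 - 10536/245) = √(-1716/245) = 2*I*√2145/35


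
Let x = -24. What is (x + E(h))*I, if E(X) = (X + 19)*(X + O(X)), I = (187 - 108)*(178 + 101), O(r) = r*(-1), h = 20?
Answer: -528984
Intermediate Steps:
O(r) = -r
I = 22041 (I = 79*279 = 22041)
E(X) = 0 (E(X) = (X + 19)*(X - X) = (19 + X)*0 = 0)
(x + E(h))*I = (-24 + 0)*22041 = -24*22041 = -528984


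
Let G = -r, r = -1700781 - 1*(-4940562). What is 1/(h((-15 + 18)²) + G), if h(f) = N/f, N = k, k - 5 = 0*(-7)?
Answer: -9/29158024 ≈ -3.0866e-7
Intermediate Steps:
k = 5 (k = 5 + 0*(-7) = 5 + 0 = 5)
N = 5
r = 3239781 (r = -1700781 + 4940562 = 3239781)
h(f) = 5/f
G = -3239781 (G = -1*3239781 = -3239781)
1/(h((-15 + 18)²) + G) = 1/(5/((-15 + 18)²) - 3239781) = 1/(5/(3²) - 3239781) = 1/(5/9 - 3239781) = 1/(-29158024/9) = -9/29158024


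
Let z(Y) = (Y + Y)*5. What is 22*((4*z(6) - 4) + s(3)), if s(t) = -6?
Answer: 5060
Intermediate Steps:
z(Y) = 10*Y (z(Y) = (2*Y)*5 = 10*Y)
22*((4*z(6) - 4) + s(3)) = 22*((4*(10*6) - 4) - 6) = 22*((4*60 - 4) - 6) = 22*((240 - 4) - 6) = 22*(236 - 6) = 22*230 = 5060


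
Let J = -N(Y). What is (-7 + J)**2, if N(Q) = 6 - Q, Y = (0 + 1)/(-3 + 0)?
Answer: 1600/9 ≈ 177.78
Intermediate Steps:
Y = -1/3 (Y = 1/(-3) = 1*(-1/3) = -1/3 ≈ -0.33333)
J = -19/3 (J = -(6 - 1*(-1/3)) = -(6 + 1/3) = -1*19/3 = -19/3 ≈ -6.3333)
(-7 + J)**2 = (-7 - 19/3)**2 = (-40/3)**2 = 1600/9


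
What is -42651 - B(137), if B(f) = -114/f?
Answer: -5843073/137 ≈ -42650.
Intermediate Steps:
-42651 - B(137) = -42651 - (-114)/137 = -42651 - 1*(-114/137) = -42651 + 114/137 = -5843073/137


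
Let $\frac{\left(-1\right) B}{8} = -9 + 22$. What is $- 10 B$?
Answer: $1040$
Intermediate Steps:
$B = -104$ ($B = - 8 \left(-9 + 22\right) = \left(-8\right) 13 = -104$)
$- 10 B = \left(-10\right) \left(-104\right) = 1040$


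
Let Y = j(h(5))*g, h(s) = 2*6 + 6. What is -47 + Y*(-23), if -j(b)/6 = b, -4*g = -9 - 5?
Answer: 8647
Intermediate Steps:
h(s) = 18 (h(s) = 12 + 6 = 18)
g = 7/2 (g = -(-9 - 5)/4 = -1/4*(-14) = 7/2 ≈ 3.5000)
j(b) = -6*b
Y = -378 (Y = -6*18*(7/2) = -108*7/2 = -378)
-47 + Y*(-23) = -47 - 378*(-23) = -47 + 8694 = 8647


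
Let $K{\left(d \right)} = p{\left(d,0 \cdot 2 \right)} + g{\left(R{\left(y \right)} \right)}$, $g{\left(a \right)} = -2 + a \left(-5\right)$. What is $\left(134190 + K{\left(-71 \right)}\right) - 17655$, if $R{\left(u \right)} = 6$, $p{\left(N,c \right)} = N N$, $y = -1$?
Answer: $121544$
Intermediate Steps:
$p{\left(N,c \right)} = N^{2}$
$g{\left(a \right)} = -2 - 5 a$
$K{\left(d \right)} = -32 + d^{2}$ ($K{\left(d \right)} = d^{2} - 32 = -32 + d^{2}$)
$\left(134190 + K{\left(-71 \right)}\right) - 17655 = \left(134190 - \left(32 - \left(-71\right)^{2}\right)\right) - 17655 = \left(134190 + \left(-32 + 5041\right)\right) - 17655 = \left(134190 + 5009\right) - 17655 = 139199 - 17655 = 121544$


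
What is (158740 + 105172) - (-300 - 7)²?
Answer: 169663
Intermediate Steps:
(158740 + 105172) - (-300 - 7)² = 263912 - 1*(-307)² = 263912 - 1*94249 = 263912 - 94249 = 169663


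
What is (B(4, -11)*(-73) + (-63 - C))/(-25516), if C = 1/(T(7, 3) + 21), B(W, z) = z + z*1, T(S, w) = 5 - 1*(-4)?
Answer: -46289/765480 ≈ -0.060471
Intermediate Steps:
T(S, w) = 9 (T(S, w) = 5 + 4 = 9)
B(W, z) = 2*z (B(W, z) = z + z = 2*z)
C = 1/30 (C = 1/(9 + 21) = 1/30 ≈ 0.033333)
(B(4, -11)*(-73) + (-63 - C))/(-25516) = ((2*(-11))*(-73) + (-63 - 1*1/30))/(-25516) = (-22*(-73) + (-63 - 1/30))*(-1/25516) = (1606 - 1891/30)*(-1/25516) = (46289/30)*(-1/25516) = -46289/765480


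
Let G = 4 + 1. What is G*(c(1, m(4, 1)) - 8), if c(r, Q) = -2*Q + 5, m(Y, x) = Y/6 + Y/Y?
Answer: -95/3 ≈ -31.667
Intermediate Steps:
m(Y, x) = 1 + Y/6 (m(Y, x) = Y*(⅙) + 1 = Y/6 + 1 = 1 + Y/6)
G = 5
c(r, Q) = 5 - 2*Q
G*(c(1, m(4, 1)) - 8) = 5*((5 - 2*(1 + (⅙)*4)) - 8) = 5*((5 - 2*(1 + ⅔)) - 8) = 5*((5 - 2*5/3) - 8) = 5*((5 - 10/3) - 8) = 5*(5/3 - 8) = 5*(-19/3) = -95/3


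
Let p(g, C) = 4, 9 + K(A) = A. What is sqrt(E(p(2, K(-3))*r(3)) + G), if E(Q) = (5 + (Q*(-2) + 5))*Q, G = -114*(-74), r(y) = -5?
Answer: 26*sqrt(11) ≈ 86.232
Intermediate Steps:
K(A) = -9 + A
G = 8436
E(Q) = Q*(10 - 2*Q) (E(Q) = (5 + (-2*Q + 5))*Q = (5 + (5 - 2*Q))*Q = (10 - 2*Q)*Q = Q*(10 - 2*Q))
sqrt(E(p(2, K(-3))*r(3)) + G) = sqrt(2*(4*(-5))*(5 - 4*(-5)) + 8436) = sqrt(2*(-20)*(5 - 1*(-20)) + 8436) = sqrt(2*(-20)*(5 + 20) + 8436) = sqrt(2*(-20)*25 + 8436) = sqrt(-1000 + 8436) = sqrt(7436) = 26*sqrt(11)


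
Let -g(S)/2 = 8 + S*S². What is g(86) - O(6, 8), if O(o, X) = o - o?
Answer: -1272128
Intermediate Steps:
g(S) = -16 - 2*S³ (g(S) = -2*(8 + S*S²) = -2*(8 + S³) = -16 - 2*S³)
O(o, X) = 0
g(86) - O(6, 8) = (-16 - 2*86³) - 1*0 = (-16 - 2*636056) + 0 = (-16 - 1272112) + 0 = -1272128 + 0 = -1272128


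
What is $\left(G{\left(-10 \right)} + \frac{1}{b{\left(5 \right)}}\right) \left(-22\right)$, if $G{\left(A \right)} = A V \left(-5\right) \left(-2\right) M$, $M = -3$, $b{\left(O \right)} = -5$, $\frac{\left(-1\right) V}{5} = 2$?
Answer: $\frac{330022}{5} \approx 66004.0$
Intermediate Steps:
$V = -10$ ($V = \left(-5\right) 2 = -10$)
$G{\left(A \right)} = 300 A$ ($G{\left(A \right)} = A \left(-10\right) \left(-5\right) \left(-2\right) \left(-3\right) = A 50 \left(-2\right) \left(-3\right) = A \left(-100\right) \left(-3\right) = - 100 A \left(-3\right) = 300 A$)
$\left(G{\left(-10 \right)} + \frac{1}{b{\left(5 \right)}}\right) \left(-22\right) = \left(300 \left(-10\right) + \frac{1}{-5}\right) \left(-22\right) = \left(-3000 - \frac{1}{5}\right) \left(-22\right) = \left(- \frac{15001}{5}\right) \left(-22\right) = \frac{330022}{5}$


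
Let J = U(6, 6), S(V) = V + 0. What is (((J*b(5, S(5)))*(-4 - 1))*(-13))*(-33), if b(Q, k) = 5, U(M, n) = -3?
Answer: 32175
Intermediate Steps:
S(V) = V
J = -3
(((J*b(5, S(5)))*(-4 - 1))*(-13))*(-33) = (((-3*5)*(-4 - 1))*(-13))*(-33) = (-15*(-5)*(-13))*(-33) = (75*(-13))*(-33) = -975*(-33) = 32175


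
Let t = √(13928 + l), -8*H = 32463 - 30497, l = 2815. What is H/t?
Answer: -983*√16743/66972 ≈ -1.8992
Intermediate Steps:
H = -983/4 (H = -(32463 - 30497)/8 = -⅛*1966 = -983/4 ≈ -245.75)
t = √16743 (t = √(13928 + 2815) = √16743 ≈ 129.39)
H/t = -983*√16743/16743/4 = -983*√16743/66972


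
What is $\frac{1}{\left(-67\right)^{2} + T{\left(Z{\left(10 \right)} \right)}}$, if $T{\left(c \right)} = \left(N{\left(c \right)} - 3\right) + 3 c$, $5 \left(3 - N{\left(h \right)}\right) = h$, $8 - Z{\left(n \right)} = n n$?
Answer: $\frac{5}{21157} \approx 0.00023633$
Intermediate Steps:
$Z{\left(n \right)} = 8 - n^{2}$ ($Z{\left(n \right)} = 8 - n n = 8 - n^{2}$)
$N{\left(h \right)} = 3 - \frac{h}{5}$
$T{\left(c \right)} = \frac{14 c}{5}$ ($T{\left(c \right)} = \left(\left(3 - \frac{c}{5}\right) - 3\right) + 3 c = - \frac{c}{5} + 3 c = \frac{14 c}{5}$)
$\frac{1}{\left(-67\right)^{2} + T{\left(Z{\left(10 \right)} \right)}} = \frac{1}{\left(-67\right)^{2} + \frac{14 \left(8 - 10^{2}\right)}{5}} = \frac{1}{4489 + \frac{14 \left(8 - 100\right)}{5}} = \frac{1}{4489 + \frac{14}{5} \left(-92\right)} = \frac{1}{4489 - \frac{1288}{5}} = \frac{1}{\frac{21157}{5}} = \frac{5}{21157}$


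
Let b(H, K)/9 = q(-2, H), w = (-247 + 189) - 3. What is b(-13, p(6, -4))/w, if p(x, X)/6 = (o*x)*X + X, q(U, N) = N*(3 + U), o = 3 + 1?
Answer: 117/61 ≈ 1.9180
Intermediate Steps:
w = -61 (w = -58 - 3 = -61)
o = 4
p(x, X) = 6*X + 24*X*x (p(x, X) = 6*((4*x)*X + X) = 6*(4*X*x + X) = 6*(X + 4*X*x) = 6*X + 24*X*x)
b(H, K) = 9*H (b(H, K) = 9*(H*(3 - 2)) = 9*(H*1) = 9*H)
b(-13, p(6, -4))/w = (9*(-13))/(-61) = -117*(-1/61) = 117/61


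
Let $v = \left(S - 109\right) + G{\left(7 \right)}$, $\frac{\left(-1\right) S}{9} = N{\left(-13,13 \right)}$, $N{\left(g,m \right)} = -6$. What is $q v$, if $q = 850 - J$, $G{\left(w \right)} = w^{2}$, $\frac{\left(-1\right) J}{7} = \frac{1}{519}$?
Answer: $- \frac{882314}{173} \approx -5100.1$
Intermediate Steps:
$S = 54$ ($S = \left(-9\right) \left(-6\right) = 54$)
$J = - \frac{7}{519} \approx -0.013487$
$v = -6$ ($v = \left(54 - 109\right) + 7^{2} = -55 + 49 = -6$)
$q = \frac{441157}{519}$ ($q = 850 - - \frac{7}{519} = 850 + \frac{7}{519} = \frac{441157}{519} \approx 850.01$)
$q v = \frac{441157}{519} \left(-6\right) = - \frac{882314}{173}$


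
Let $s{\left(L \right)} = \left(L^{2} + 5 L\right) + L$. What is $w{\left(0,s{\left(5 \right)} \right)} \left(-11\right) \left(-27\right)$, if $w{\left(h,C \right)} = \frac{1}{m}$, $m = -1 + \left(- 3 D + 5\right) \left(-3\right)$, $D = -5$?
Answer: $- \frac{297}{61} \approx -4.8689$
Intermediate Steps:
$s{\left(L \right)} = L^{2} + 6 L$
$m = -61$ ($m = -1 + \left(\left(-3\right) \left(-5\right) + 5\right) \left(-3\right) = -1 + \left(15 + 5\right) \left(-3\right) = -1 + 20 \left(-3\right) = -1 - 60 = -61$)
$w{\left(h,C \right)} = - \frac{1}{61}$ ($w{\left(h,C \right)} = \frac{1}{-61} = - \frac{1}{61}$)
$w{\left(0,s{\left(5 \right)} \right)} \left(-11\right) \left(-27\right) = \left(- \frac{1}{61}\right) \left(-11\right) \left(-27\right) = \frac{11}{61} \left(-27\right) = - \frac{297}{61}$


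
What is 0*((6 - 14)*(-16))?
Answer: 0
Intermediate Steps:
0*((6 - 14)*(-16)) = 0*(-8*(-16)) = 0*128 = 0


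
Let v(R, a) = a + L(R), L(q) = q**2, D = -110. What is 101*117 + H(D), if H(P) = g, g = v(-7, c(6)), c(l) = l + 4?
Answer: 11876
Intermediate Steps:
c(l) = 4 + l
v(R, a) = a + R**2
g = 59 (g = (4 + 6) + (-7)**2 = 10 + 49 = 59)
H(P) = 59
101*117 + H(D) = 101*117 + 59 = 11817 + 59 = 11876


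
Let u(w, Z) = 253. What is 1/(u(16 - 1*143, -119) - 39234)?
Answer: -1/38981 ≈ -2.5654e-5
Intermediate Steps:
1/(u(16 - 1*143, -119) - 39234) = 1/(253 - 39234) = 1/(-38981) = -1/38981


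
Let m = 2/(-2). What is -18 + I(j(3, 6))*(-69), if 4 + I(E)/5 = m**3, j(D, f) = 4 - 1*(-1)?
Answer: 1707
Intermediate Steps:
j(D, f) = 5 (j(D, f) = 4 + 1 = 5)
m = -1 (m = 2*(-1/2) = -1)
I(E) = -25 (I(E) = -20 + 5*(-1)**3 = -20 + 5*(-1) = -20 - 5 = -25)
-18 + I(j(3, 6))*(-69) = -18 - 25*(-69) = -18 + 1725 = 1707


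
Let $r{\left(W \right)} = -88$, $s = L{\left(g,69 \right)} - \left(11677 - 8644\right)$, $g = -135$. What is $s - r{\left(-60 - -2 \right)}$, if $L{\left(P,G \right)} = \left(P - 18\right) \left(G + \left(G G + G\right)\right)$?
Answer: $-752492$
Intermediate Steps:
$L{\left(P,G \right)} = \left(-18 + P\right) \left(G^{2} + 2 G\right)$ ($L{\left(P,G \right)} = \left(-18 + P\right) \left(G + \left(G^{2} + G\right)\right) = \left(-18 + P\right) \left(G + \left(G + G^{2}\right)\right) = \left(-18 + P\right) \left(G^{2} + 2 G\right)$)
$s = -752580$ ($s = 69 \left(-36 - 1242 + 2 \left(-135\right) + 69 \left(-135\right)\right) - \left(11677 - 8644\right) = 69 \left(-36 - 1242 - 270 - 9315\right) - 3033 = 69 \left(-10863\right) - 3033 = -749547 - 3033 = -752580$)
$s - r{\left(-60 - -2 \right)} = -752580 - -88 = -752580 + 88 = -752492$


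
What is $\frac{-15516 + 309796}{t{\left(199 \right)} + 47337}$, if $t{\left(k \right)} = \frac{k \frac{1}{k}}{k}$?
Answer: $\frac{7320215}{1177508} \approx 6.2167$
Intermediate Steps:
$t{\left(k \right)} = \frac{1}{k}$ ($t{\left(k \right)} = 1 \frac{1}{k} = \frac{1}{k}$)
$\frac{-15516 + 309796}{t{\left(199 \right)} + 47337} = \frac{-15516 + 309796}{\frac{1}{199} + 47337} = \frac{294280}{\frac{1}{199} + 47337} = \frac{294280}{\frac{9420064}{199}} = 294280 \cdot \frac{199}{9420064} = \frac{7320215}{1177508}$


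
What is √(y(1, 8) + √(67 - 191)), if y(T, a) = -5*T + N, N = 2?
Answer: √(-3 + 2*I*√31) ≈ 2.0655 + 2.6956*I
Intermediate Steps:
y(T, a) = 2 - 5*T (y(T, a) = -5*T + 2 = 2 - 5*T)
√(y(1, 8) + √(67 - 191)) = √((2 - 5*1) + √(67 - 191)) = √((2 - 5) + √(-124)) = √(-3 + 2*I*√31)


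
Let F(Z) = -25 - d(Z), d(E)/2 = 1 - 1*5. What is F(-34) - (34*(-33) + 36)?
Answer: 1069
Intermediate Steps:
d(E) = -8 (d(E) = 2*(1 - 1*5) = 2*(1 - 5) = 2*(-4) = -8)
F(Z) = -17 (F(Z) = -25 - 1*(-8) = -25 + 8 = -17)
F(-34) - (34*(-33) + 36) = -17 - (34*(-33) + 36) = -17 - (-1122 + 36) = -17 - 1*(-1086) = -17 + 1086 = 1069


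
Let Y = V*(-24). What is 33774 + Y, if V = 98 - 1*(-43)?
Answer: 30390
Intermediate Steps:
V = 141 (V = 98 + 43 = 141)
Y = -3384 (Y = 141*(-24) = -3384)
33774 + Y = 33774 - 3384 = 30390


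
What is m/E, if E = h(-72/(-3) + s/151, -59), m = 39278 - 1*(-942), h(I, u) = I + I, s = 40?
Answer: 1518305/1832 ≈ 828.77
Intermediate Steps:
h(I, u) = 2*I
m = 40220 (m = 39278 + 942 = 40220)
E = 7328/151 (E = 2*(-72/(-3) + 40/151) = 2*(-72*(-1/3) + 40*(1/151)) = 2*(24 + 40/151) = 2*(3664/151) = 7328/151 ≈ 48.530)
m/E = 40220/(7328/151) = 40220*(151/7328) = 1518305/1832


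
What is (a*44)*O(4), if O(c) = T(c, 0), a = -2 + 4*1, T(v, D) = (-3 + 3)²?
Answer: 0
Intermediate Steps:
T(v, D) = 0 (T(v, D) = 0² = 0)
a = 2 (a = -2 + 4 = 2)
O(c) = 0
(a*44)*O(4) = (2*44)*0 = 88*0 = 0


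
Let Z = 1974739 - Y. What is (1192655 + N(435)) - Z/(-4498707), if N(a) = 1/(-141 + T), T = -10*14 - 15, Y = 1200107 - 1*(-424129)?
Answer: 1588160096787341/1331617272 ≈ 1.1927e+6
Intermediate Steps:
Y = 1624236 (Y = 1200107 + 424129 = 1624236)
Z = 350503 (Z = 1974739 - 1*1624236 = 1974739 - 1624236 = 350503)
T = -155 (T = -140 - 15 = -155)
N(a) = -1/296 (N(a) = 1/(-141 - 155) = 1/(-296) = -1/296)
(1192655 + N(435)) - Z/(-4498707) = (1192655 - 1/296) - 350503/(-4498707) = 353025879/296 - 350503*(-1)/4498707 = 353025879/296 - 1*(-350503/4498707) = 353025879/296 + 350503/4498707 = 1588160096787341/1331617272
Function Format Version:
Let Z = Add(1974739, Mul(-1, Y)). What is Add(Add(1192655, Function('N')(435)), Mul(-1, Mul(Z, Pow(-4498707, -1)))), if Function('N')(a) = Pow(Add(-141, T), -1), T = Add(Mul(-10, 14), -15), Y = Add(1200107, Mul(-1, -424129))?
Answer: Rational(1588160096787341, 1331617272) ≈ 1.1927e+6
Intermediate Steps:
Y = 1624236 (Y = Add(1200107, 424129) = 1624236)
Z = 350503 (Z = Add(1974739, Mul(-1, 1624236)) = Add(1974739, -1624236) = 350503)
T = -155 (T = Add(-140, -15) = -155)
Function('N')(a) = Rational(-1, 296) (Function('N')(a) = Pow(Add(-141, -155), -1) = Pow(-296, -1) = Rational(-1, 296))
Add(Add(1192655, Function('N')(435)), Mul(-1, Mul(Z, Pow(-4498707, -1)))) = Add(Add(1192655, Rational(-1, 296)), Mul(-1, Mul(350503, Pow(-4498707, -1)))) = Add(Rational(353025879, 296), Mul(-1, Mul(350503, Rational(-1, 4498707)))) = Add(Rational(353025879, 296), Mul(-1, Rational(-350503, 4498707))) = Add(Rational(353025879, 296), Rational(350503, 4498707)) = Rational(1588160096787341, 1331617272)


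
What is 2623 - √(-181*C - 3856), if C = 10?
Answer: 2623 - I*√5666 ≈ 2623.0 - 75.273*I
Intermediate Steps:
2623 - √(-181*C - 3856) = 2623 - √(-181*10 - 3856) = 2623 - √(-1810 - 3856) = 2623 - √(-5666) = 2623 - I*√5666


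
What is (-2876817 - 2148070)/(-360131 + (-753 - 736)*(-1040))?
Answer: -5024887/1188429 ≈ -4.2282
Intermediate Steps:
(-2876817 - 2148070)/(-360131 + (-753 - 736)*(-1040)) = -5024887/(-360131 - 1489*(-1040)) = -5024887/(-360131 + 1548560) = -5024887/1188429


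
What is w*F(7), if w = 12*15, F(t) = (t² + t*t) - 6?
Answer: 16560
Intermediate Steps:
F(t) = -6 + 2*t² (F(t) = (t² + t²) - 6 = 2*t² - 6 = -6 + 2*t²)
w = 180
w*F(7) = 180*(-6 + 2*7²) = 180*(-6 + 2*49) = 180*(-6 + 98) = 180*92 = 16560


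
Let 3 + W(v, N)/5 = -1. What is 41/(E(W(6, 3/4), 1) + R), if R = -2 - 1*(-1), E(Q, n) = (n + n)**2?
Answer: 41/3 ≈ 13.667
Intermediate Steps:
W(v, N) = -20 (W(v, N) = -15 + 5*(-1) = -15 - 5 = -20)
E(Q, n) = 4*n**2 (E(Q, n) = (2*n)**2 = 4*n**2)
R = -1 (R = -2 + 1 = -1)
41/(E(W(6, 3/4), 1) + R) = 41/(4*1**2 - 1) = 41/(4*1 - 1) = 41/(4 - 1) = 41/3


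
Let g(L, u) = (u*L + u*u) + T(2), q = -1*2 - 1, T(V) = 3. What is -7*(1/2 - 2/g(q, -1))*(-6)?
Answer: 9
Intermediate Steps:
q = -3 (q = -2 - 1 = -3)
g(L, u) = 3 + u² + L*u (g(L, u) = (u*L + u*u) + 3 = (L*u + u²) + 3 = (u² + L*u) + 3 = 3 + u² + L*u)
-7*(1/2 - 2/g(q, -1))*(-6) = -7*(1/2 - 2/(3 + (-1)² - 3*(-1)))*(-6) = -7*(1*(½) - 2/(3 + 1 + 3))*(-6) = -7*(½ - 2/7)*(-6) = -7*3/14*(-6) = -3/2*(-6) = 9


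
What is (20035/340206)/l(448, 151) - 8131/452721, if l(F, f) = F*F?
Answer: -185060447428303/10304036353056768 ≈ -0.017960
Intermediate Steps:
l(F, f) = F²
(20035/340206)/l(448, 151) - 8131/452721 = (20035/340206)/(448²) - 8131/452721 = (20035*(1/340206))/200704 - 8131*1/452721 = (20035/340206)*(1/200704) - 8131/452721 = 20035/68280705024 - 8131/452721 = -185060447428303/10304036353056768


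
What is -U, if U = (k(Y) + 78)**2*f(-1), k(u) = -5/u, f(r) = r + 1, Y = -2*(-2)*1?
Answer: 0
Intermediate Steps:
Y = 4 (Y = 4*1 = 4)
f(r) = 1 + r
U = 0 (U = (-5/4 + 78)**2*(1 - 1) = (-5*1/4 + 78)**2*0 = (-5/4 + 78)**2*0 = (307/4)**2*0 = (94249/16)*0 = 0)
-U = -1*0 = 0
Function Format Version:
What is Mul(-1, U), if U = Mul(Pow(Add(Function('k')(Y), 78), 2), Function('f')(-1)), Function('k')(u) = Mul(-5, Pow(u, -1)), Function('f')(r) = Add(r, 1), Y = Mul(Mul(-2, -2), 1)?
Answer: 0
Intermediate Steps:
Y = 4 (Y = Mul(4, 1) = 4)
Function('f')(r) = Add(1, r)
U = 0 (U = Mul(Pow(Add(Mul(-5, Pow(4, -1)), 78), 2), Add(1, -1)) = Mul(Pow(Add(Mul(-5, Rational(1, 4)), 78), 2), 0) = Mul(Pow(Add(Rational(-5, 4), 78), 2), 0) = Mul(Pow(Rational(307, 4), 2), 0) = Mul(Rational(94249, 16), 0) = 0)
Mul(-1, U) = Mul(-1, 0) = 0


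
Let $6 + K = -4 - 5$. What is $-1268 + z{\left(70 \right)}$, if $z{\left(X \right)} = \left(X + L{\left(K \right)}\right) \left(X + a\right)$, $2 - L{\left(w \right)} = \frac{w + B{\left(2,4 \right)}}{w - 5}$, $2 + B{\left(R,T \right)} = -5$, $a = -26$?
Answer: $\frac{9258}{5} \approx 1851.6$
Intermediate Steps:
$K = -15$ ($K = -6 - 9 = -15$)
$B{\left(R,T \right)} = -7$ ($B{\left(R,T \right)} = -2 - 5 = -7$)
$L{\left(w \right)} = 2 - \frac{-7 + w}{-5 + w}$ ($L{\left(w \right)} = 2 - \frac{w - 7}{w - 5} = 2 - \frac{-7 + w}{-5 + w}$)
$z{\left(X \right)} = \left(-26 + X\right) \left(\frac{9}{10} + X\right)$ ($z{\left(X \right)} = \left(X + \frac{-3 - 15}{-5 - 15}\right) \left(X - 26\right) = \left(X + \frac{1}{-20} \left(-18\right)\right) \left(-26 + X\right) = \left(X - - \frac{9}{10}\right) \left(-26 + X\right) = \left(X + \frac{9}{10}\right) \left(-26 + X\right) = \left(\frac{9}{10} + X\right) \left(-26 + X\right) = \left(-26 + X\right) \left(\frac{9}{10} + X\right)$)
$-1268 + z{\left(70 \right)} = -1268 - \left(\frac{8902}{5} - 4900\right) = -1268 - - \frac{15598}{5} = -1268 + \frac{15598}{5} = \frac{9258}{5}$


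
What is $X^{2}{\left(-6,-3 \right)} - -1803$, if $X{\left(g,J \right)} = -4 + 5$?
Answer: $1804$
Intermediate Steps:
$X{\left(g,J \right)} = 1$
$X^{2}{\left(-6,-3 \right)} - -1803 = 1^{2} - -1803 = 1 + 1803 = 1804$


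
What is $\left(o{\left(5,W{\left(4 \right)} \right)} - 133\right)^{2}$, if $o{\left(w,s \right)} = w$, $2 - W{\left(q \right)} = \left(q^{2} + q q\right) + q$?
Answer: $16384$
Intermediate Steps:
$W{\left(q \right)} = 2 - q - 2 q^{2}$ ($W{\left(q \right)} = 2 - \left(\left(q^{2} + q q\right) + q\right) = 2 - \left(\left(q^{2} + q^{2}\right) + q\right) = 2 - \left(2 q^{2} + q\right) = 2 - \left(q + 2 q^{2}\right) = 2 - q - 2 q^{2}$)
$\left(o{\left(5,W{\left(4 \right)} \right)} - 133\right)^{2} = \left(5 - 133\right)^{2} = \left(-128\right)^{2} = 16384$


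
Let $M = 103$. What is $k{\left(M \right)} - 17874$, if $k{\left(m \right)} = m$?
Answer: $-17771$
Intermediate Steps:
$k{\left(M \right)} - 17874 = 103 - 17874 = -17771$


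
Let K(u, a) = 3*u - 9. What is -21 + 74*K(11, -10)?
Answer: 1755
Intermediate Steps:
K(u, a) = -9 + 3*u
-21 + 74*K(11, -10) = -21 + 74*(-9 + 3*11) = -21 + 74*(-9 + 33) = -21 + 74*24 = -21 + 1776 = 1755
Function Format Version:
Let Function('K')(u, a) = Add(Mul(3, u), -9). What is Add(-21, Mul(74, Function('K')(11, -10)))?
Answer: 1755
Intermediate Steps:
Function('K')(u, a) = Add(-9, Mul(3, u))
Add(-21, Mul(74, Function('K')(11, -10))) = Add(-21, Mul(74, Add(-9, Mul(3, 11)))) = Add(-21, Mul(74, Add(-9, 33))) = Add(-21, Mul(74, 24)) = Add(-21, 1776) = 1755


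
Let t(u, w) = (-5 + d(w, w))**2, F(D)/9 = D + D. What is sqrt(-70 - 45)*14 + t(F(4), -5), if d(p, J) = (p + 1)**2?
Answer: 121 + 14*I*sqrt(115) ≈ 121.0 + 150.13*I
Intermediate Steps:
d(p, J) = (1 + p)**2
F(D) = 18*D (F(D) = 9*(D + D) = 9*(2*D) = 18*D)
t(u, w) = (-5 + (1 + w)**2)**2
sqrt(-70 - 45)*14 + t(F(4), -5) = sqrt(-70 - 45)*14 + (-5 + (1 - 5)**2)**2 = sqrt(-115)*14 + (-5 + (-4)**2)**2 = (I*sqrt(115))*14 + (-5 + 16)**2 = 14*I*sqrt(115) + 11**2 = 14*I*sqrt(115) + 121 = 121 + 14*I*sqrt(115)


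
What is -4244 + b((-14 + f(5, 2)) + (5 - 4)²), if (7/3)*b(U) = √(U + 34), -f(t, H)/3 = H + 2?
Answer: -29699/7 ≈ -4242.7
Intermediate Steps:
f(t, H) = -6 - 3*H (f(t, H) = -3*(H + 2) = -3*(2 + H) = -6 - 3*H)
b(U) = 3*√(34 + U)/7 (b(U) = 3*√(U + 34)/7 = 3*√(34 + U)/7)
-4244 + b((-14 + f(5, 2)) + (5 - 4)²) = -4244 + 3*√(34 + ((-14 + (-6 - 3*2)) + (5 - 4)²))/7 = -4244 + 3*√(34 + ((-14 + (-6 - 6)) + 1²))/7 = -4244 + 3*√(34 + ((-14 - 12) + 1))/7 = -4244 + 3*√(34 + (-26 + 1))/7 = -4244 + 3*√(34 - 25)/7 = -4244 + 3*√9/7 = -4244 + (3/7)*3 = -4244 + 9/7 = -29699/7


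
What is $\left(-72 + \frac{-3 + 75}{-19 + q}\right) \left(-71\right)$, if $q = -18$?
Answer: $\frac{194256}{37} \approx 5250.2$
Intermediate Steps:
$\left(-72 + \frac{-3 + 75}{-19 + q}\right) \left(-71\right) = \left(-72 + \frac{-3 + 75}{-19 - 18}\right) \left(-71\right) = \left(-72 + \frac{72}{-37}\right) \left(-71\right) = \left(-72 + 72 \left(- \frac{1}{37}\right)\right) \left(-71\right) = \left(-72 - \frac{72}{37}\right) \left(-71\right) = \left(- \frac{2736}{37}\right) \left(-71\right) = \frac{194256}{37}$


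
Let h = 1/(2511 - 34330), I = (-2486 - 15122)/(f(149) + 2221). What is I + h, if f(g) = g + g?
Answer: -560271471/80152061 ≈ -6.9901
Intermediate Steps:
f(g) = 2*g
I = -17608/2519 (I = (-2486 - 15122)/(2*149 + 2221) = -17608/(298 + 2221) = -17608/2519 ≈ -6.9901)
h = -1/31819 (h = 1/(-31819) = -1/31819 ≈ -3.1428e-5)
I + h = -17608/2519 - 1/31819 = -560271471/80152061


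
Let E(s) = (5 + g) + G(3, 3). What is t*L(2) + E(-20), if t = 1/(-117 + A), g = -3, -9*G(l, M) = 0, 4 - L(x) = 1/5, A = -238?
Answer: 3531/1775 ≈ 1.9893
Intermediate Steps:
L(x) = 19/5 (L(x) = 4 - 1/5 = 4 - 1*⅕ = 4 - ⅕ = 19/5)
G(l, M) = 0 (G(l, M) = -⅑*0 = 0)
t = -1/355 (t = 1/(-117 - 238) = 1/(-355) = -1/355 ≈ -0.0028169)
E(s) = 2 (E(s) = (5 - 3) + 0 = 2 + 0 = 2)
t*L(2) + E(-20) = -1/355*19/5 + 2 = -19/1775 + 2 = 3531/1775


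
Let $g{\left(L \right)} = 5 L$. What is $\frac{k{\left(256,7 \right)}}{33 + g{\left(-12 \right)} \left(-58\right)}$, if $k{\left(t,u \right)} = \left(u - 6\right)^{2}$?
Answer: $\frac{1}{3513} \approx 0.00028466$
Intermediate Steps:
$k{\left(t,u \right)} = \left(-6 + u\right)^{2}$
$\frac{k{\left(256,7 \right)}}{33 + g{\left(-12 \right)} \left(-58\right)} = \frac{\left(-6 + 7\right)^{2}}{33 + 5 \left(-12\right) \left(-58\right)} = \frac{1^{2}}{33 - -3480} = 1 \frac{1}{33 + 3480} = 1 \cdot \frac{1}{3513} = \frac{1}{3513}$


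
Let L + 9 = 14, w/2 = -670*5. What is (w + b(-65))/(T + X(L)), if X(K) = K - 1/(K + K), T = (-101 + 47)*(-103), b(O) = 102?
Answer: -65980/55669 ≈ -1.1852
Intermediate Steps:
w = -6700 (w = 2*(-670*5) = 2*(-3350) = -6700)
L = 5 (L = -9 + 14 = 5)
T = 5562 (T = -54*(-103) = 5562)
X(K) = K - 1/(2*K)
(w + b(-65))/(T + X(L)) = (-6700 + 102)/(5562 + (5 - 1/2/5)) = -6598/(5562 + (5 - 1/2*1/5)) = -6598/(5562 + (5 - 1/10)) = -6598/(5562 + 49/10) = -6598/55669/10 = -6598*10/55669 = -65980/55669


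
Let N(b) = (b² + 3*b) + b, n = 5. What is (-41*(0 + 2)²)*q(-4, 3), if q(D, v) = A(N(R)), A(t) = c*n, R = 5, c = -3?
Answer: 2460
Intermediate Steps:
N(b) = b² + 4*b
A(t) = -15 (A(t) = -3*5 = -15)
q(D, v) = -15
(-41*(0 + 2)²)*q(-4, 3) = -41*(0 + 2)²*(-15) = -41*2²*(-15) = -41*4*(-15) = -164*(-15) = 2460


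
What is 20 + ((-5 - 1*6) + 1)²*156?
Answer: 15620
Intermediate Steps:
20 + ((-5 - 1*6) + 1)²*156 = 20 + ((-5 - 6) + 1)²*156 = 20 + (-11 + 1)²*156 = 20 + (-10)²*156 = 20 + 100*156 = 20 + 15600 = 15620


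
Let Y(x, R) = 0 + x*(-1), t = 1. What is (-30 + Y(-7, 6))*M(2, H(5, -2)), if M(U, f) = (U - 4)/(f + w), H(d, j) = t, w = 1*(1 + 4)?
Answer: 23/3 ≈ 7.6667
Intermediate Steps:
Y(x, R) = -x (Y(x, R) = 0 - x = -x)
w = 5 (w = 1*5 = 5)
H(d, j) = 1
M(U, f) = (-4 + U)/(5 + f) (M(U, f) = (U - 4)/(f + 5) = (-4 + U)/(5 + f))
(-30 + Y(-7, 6))*M(2, H(5, -2)) = (-30 - 1*(-7))*((-4 + 2)/(5 + 1)) = (-30 + 7)*(-2/6) = -23*(-2)/6 = -23*(-1/3) = 23/3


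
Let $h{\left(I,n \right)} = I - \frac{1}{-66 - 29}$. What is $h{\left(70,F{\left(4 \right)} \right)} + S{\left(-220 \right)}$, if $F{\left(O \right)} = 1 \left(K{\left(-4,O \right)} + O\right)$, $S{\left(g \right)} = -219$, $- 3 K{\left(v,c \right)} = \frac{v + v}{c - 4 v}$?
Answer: $- \frac{14154}{95} \approx -148.99$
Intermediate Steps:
$K{\left(v,c \right)} = - \frac{2 v}{3 \left(c - 4 v\right)}$ ($K{\left(v,c \right)} = - \frac{\left(v + v\right) \frac{1}{c - 4 v}}{3} = - \frac{2 v \frac{1}{c - 4 v}}{3} = - \frac{2 v}{3 \left(c - 4 v\right)}$)
$F{\left(O \right)} = O - \frac{8}{3 \left(-16 - O\right)}$ ($F{\left(O \right)} = 1 \left(\frac{2}{3} \left(-4\right) \frac{1}{- O + 4 \left(-4\right)} + O\right) = 1 \left(\frac{2}{3} \left(-4\right) \frac{1}{- O - 16} + O\right) = 1 \left(\frac{2}{3} \left(-4\right) \frac{1}{-16 - O} + O\right) = 1 \left(- \frac{8}{3 \left(-16 - O\right)} + O\right) = 1 \left(O - \frac{8}{3 \left(-16 - O\right)}\right) = O - \frac{8}{3 \left(-16 - O\right)}$)
$h{\left(I,n \right)} = \frac{1}{95} + I$ ($h{\left(I,n \right)} = I - \frac{1}{-95} = I - - \frac{1}{95} = I + \frac{1}{95} = \frac{1}{95} + I$)
$h{\left(70,F{\left(4 \right)} \right)} + S{\left(-220 \right)} = \left(\frac{1}{95} + 70\right) - 219 = \frac{6651}{95} - 219 = - \frac{14154}{95}$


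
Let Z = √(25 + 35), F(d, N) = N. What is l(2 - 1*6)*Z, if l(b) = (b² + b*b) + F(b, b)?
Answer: 56*√15 ≈ 216.89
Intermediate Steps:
Z = 2*√15 (Z = √60 = 2*√15 ≈ 7.7460)
l(b) = b + 2*b² (l(b) = (b² + b*b) + b = (b² + b²) + b = 2*b² + b = b + 2*b²)
l(2 - 1*6)*Z = ((2 - 1*6)*(1 + 2*(2 - 1*6)))*(2*√15) = ((2 - 6)*(1 + 2*(2 - 6)))*(2*√15) = (-4*(1 + 2*(-4)))*(2*√15) = (-4*(1 - 8))*(2*√15) = (-4*(-7))*(2*√15) = 28*(2*√15) = 56*√15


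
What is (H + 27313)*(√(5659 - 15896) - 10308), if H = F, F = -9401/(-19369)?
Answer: -779041675512/2767 + 75576414*I*√10237/2767 ≈ -2.8155e+8 + 2.7635e+6*I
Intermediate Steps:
F = 1343/2767 (F = -9401*(-1/19369) = 1343/2767 ≈ 0.48536)
H = 1343/2767 ≈ 0.48536
(H + 27313)*(√(5659 - 15896) - 10308) = (1343/2767 + 27313)*(√(5659 - 15896) - 10308) = 75576414*(√(-10237) - 10308)/2767 = 75576414*(I*√10237 - 10308)/2767 = 75576414*(-10308 + I*√10237)/2767 = -779041675512/2767 + 75576414*I*√10237/2767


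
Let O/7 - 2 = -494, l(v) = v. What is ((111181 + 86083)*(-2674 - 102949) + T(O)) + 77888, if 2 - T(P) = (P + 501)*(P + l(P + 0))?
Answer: -20855808966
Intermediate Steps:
O = -3444 (O = 14 + 7*(-494) = 14 - 3458 = -3444)
T(P) = 2 - 2*P*(501 + P) (T(P) = 2 - (P + 501)*(P + (P + 0)) = 2 - (501 + P)*(P + P) = 2 - (501 + P)*2*P = 2 - 2*P*(501 + P))
((111181 + 86083)*(-2674 - 102949) + T(O)) + 77888 = ((111181 + 86083)*(-2674 - 102949) + (2 - 1002*(-3444) - 2*(-3444)²)) + 77888 = (197264*(-105623) + (2 + 3450888 - 2*11861136)) + 77888 = (-20835615472 + (2 + 3450888 - 23722272)) + 77888 = (-20835615472 - 20271382) + 77888 = -20855886854 + 77888 = -20855808966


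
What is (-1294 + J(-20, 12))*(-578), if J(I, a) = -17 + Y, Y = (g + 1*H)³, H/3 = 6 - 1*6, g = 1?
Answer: 757180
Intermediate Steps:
H = 0 (H = 3*(6 - 1*6) = 3*(6 - 6) = 3*0 = 0)
Y = 1 (Y = (1 + 1*0)³ = (1 + 0)³ = 1³ = 1)
J(I, a) = -16 (J(I, a) = -17 + 1 = -16)
(-1294 + J(-20, 12))*(-578) = (-1294 - 16)*(-578) = -1310*(-578) = 757180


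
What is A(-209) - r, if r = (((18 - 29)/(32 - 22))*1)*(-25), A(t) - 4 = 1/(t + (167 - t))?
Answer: -7847/334 ≈ -23.494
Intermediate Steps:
A(t) = 669/167 (A(t) = 4 + 1/(t + (167 - t)) = 4 + 1/167 = 669/167)
r = 55/2 (r = (-11/10*1)*(-25) = (-11*⅒*1)*(-25) = -11/10*1*(-25) = -11/10*(-25) = 55/2 ≈ 27.500)
A(-209) - r = 669/167 - 1*55/2 = 669/167 - 55/2 = -7847/334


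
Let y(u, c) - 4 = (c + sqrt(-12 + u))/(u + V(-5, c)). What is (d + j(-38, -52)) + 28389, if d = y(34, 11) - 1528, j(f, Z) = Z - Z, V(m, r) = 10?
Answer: 107461/4 + sqrt(22)/44 ≈ 26865.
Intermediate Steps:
j(f, Z) = 0
y(u, c) = 4 + (c + sqrt(-12 + u))/(10 + u) (y(u, c) = 4 + (c + sqrt(-12 + u))/(u + 10) = 4 + (c + sqrt(-12 + u))/(10 + u))
d = -6095/4 + sqrt(22)/44 (d = (40 + 11 + sqrt(-12 + 34) + 4*34)/(10 + 34) - 1528 = (40 + 11 + sqrt(22) + 136)/44 - 1528 = (187 + sqrt(22))/44 - 1528 = (17/4 + sqrt(22)/44) - 1528 = -6095/4 + sqrt(22)/44 ≈ -1523.6)
(d + j(-38, -52)) + 28389 = ((-6095/4 + sqrt(22)/44) + 0) + 28389 = (-6095/4 + sqrt(22)/44) + 28389 = 107461/4 + sqrt(22)/44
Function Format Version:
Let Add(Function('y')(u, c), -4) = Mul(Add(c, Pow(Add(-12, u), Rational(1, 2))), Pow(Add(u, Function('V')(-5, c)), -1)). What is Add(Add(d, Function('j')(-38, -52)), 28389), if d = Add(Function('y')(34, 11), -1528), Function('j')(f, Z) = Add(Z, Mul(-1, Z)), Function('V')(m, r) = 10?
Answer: Add(Rational(107461, 4), Mul(Rational(1, 44), Pow(22, Rational(1, 2)))) ≈ 26865.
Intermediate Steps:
Function('j')(f, Z) = 0
Function('y')(u, c) = Add(4, Mul(Pow(Add(10, u), -1), Add(c, Pow(Add(-12, u), Rational(1, 2))))) (Function('y')(u, c) = Add(4, Mul(Add(c, Pow(Add(-12, u), Rational(1, 2))), Pow(Add(u, 10), -1))) = Add(4, Mul(Add(c, Pow(Add(-12, u), Rational(1, 2))), Pow(Add(10, u), -1))) = Add(4, Mul(Pow(Add(10, u), -1), Add(c, Pow(Add(-12, u), Rational(1, 2))))))
d = Add(Rational(-6095, 4), Mul(Rational(1, 44), Pow(22, Rational(1, 2)))) (d = Add(Mul(Pow(Add(10, 34), -1), Add(40, 11, Pow(Add(-12, 34), Rational(1, 2)), Mul(4, 34))), -1528) = Add(Mul(Pow(44, -1), Add(40, 11, Pow(22, Rational(1, 2)), 136)), -1528) = Add(Mul(Rational(1, 44), Add(187, Pow(22, Rational(1, 2)))), -1528) = Add(Add(Rational(17, 4), Mul(Rational(1, 44), Pow(22, Rational(1, 2)))), -1528) = Add(Rational(-6095, 4), Mul(Rational(1, 44), Pow(22, Rational(1, 2)))) ≈ -1523.6)
Add(Add(d, Function('j')(-38, -52)), 28389) = Add(Add(Add(Rational(-6095, 4), Mul(Rational(1, 44), Pow(22, Rational(1, 2)))), 0), 28389) = Add(Add(Rational(-6095, 4), Mul(Rational(1, 44), Pow(22, Rational(1, 2)))), 28389) = Add(Rational(107461, 4), Mul(Rational(1, 44), Pow(22, Rational(1, 2))))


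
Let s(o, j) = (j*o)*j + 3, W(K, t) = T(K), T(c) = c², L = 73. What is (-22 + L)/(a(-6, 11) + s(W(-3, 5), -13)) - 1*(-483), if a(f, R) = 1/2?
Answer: 1472769/3049 ≈ 483.03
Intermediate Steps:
W(K, t) = K²
s(o, j) = 3 + o*j² (s(o, j) = o*j² + 3 = 3 + o*j²)
a(f, R) = ½ (a(f, R) = 1*(½) = ½)
(-22 + L)/(a(-6, 11) + s(W(-3, 5), -13)) - 1*(-483) = (-22 + 73)/(½ + (3 + (-3)²*(-13)²)) - 1*(-483) = 51/(½ + (3 + 9*169)) + 483 = 51/(½ + (3 + 1521)) + 483 = 51/(½ + 1524) + 483 = 51/(3049/2) + 483 = 51*(2/3049) + 483 = 102/3049 + 483 = 1472769/3049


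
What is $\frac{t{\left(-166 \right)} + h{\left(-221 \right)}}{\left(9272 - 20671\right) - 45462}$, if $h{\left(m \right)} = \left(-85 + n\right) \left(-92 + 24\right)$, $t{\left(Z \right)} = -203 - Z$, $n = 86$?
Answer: $\frac{15}{8123} \approx 0.0018466$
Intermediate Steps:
$h{\left(m \right)} = -68$ ($h{\left(m \right)} = \left(-85 + 86\right) \left(-92 + 24\right) = 1 \left(-68\right) = -68$)
$\frac{t{\left(-166 \right)} + h{\left(-221 \right)}}{\left(9272 - 20671\right) - 45462} = \frac{\left(-203 - -166\right) - 68}{\left(9272 - 20671\right) - 45462} = \frac{\left(-203 + 166\right) - 68}{\left(9272 - 20671\right) - 45462} = \frac{-37 - 68}{-11399 - 45462} = - \frac{105}{-56861} = \left(-105\right) \left(- \frac{1}{56861}\right) = \frac{15}{8123}$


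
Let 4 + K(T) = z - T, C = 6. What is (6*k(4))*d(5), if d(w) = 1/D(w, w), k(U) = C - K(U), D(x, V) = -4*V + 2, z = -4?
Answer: -6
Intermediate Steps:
K(T) = -8 - T (K(T) = -4 + (-4 - T) = -8 - T)
D(x, V) = 2 - 4*V
k(U) = 14 + U (k(U) = 6 - (-8 - U) = 6 + (8 + U) = 14 + U)
d(w) = 1/(2 - 4*w)
(6*k(4))*d(5) = (6*(14 + 4))*(-1/(-2 + 4*5)) = (6*18)*(-1/(-2 + 20)) = 108*(-1/18) = -6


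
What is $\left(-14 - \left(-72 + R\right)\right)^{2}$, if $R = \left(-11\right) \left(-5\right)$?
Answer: $9$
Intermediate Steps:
$R = 55$
$\left(-14 - \left(-72 + R\right)\right)^{2} = \left(-14 + \left(72 - 55\right)\right)^{2} = \left(-14 + 17\right)^{2} = 3^{2} = 9$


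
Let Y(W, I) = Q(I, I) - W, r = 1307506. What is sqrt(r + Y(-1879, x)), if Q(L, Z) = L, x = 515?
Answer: 10*sqrt(13099) ≈ 1144.5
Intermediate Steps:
Y(W, I) = I - W
sqrt(r + Y(-1879, x)) = sqrt(1307506 + (515 - 1*(-1879))) = sqrt(1307506 + (515 + 1879)) = sqrt(1307506 + 2394) = sqrt(1309900) = 10*sqrt(13099)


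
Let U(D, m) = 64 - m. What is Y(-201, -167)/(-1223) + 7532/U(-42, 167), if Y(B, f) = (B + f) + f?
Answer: -9156531/125969 ≈ -72.689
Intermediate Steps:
Y(B, f) = B + 2*f
Y(-201, -167)/(-1223) + 7532/U(-42, 167) = (-201 + 2*(-167))/(-1223) + 7532/(64 - 1*167) = (-201 - 334)*(-1/1223) + 7532/(64 - 167) = -535*(-1/1223) + 7532/(-103) = 535/1223 + 7532*(-1/103) = 535/1223 - 7532/103 = -9156531/125969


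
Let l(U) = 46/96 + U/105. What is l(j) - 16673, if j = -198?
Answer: -28013003/1680 ≈ -16674.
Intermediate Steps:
l(U) = 23/48 + U/105 (l(U) = 46*(1/96) + U*(1/105) = 23/48 + U/105)
l(j) - 16673 = (23/48 + (1/105)*(-198)) - 16673 = (23/48 - 66/35) - 16673 = -2363/1680 - 16673 = -28013003/1680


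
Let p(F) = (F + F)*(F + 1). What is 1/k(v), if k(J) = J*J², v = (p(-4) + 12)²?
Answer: 1/2176782336 ≈ 4.5939e-10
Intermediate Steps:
p(F) = 2*F*(1 + F) (p(F) = (2*F)*(1 + F) = 2*F*(1 + F))
v = 1296 (v = (2*(-4)*(1 - 4) + 12)² = (2*(-4)*(-3) + 12)² = (24 + 12)² = 36² = 1296)
k(J) = J³
1/k(v) = 1/(1296³) = 1/2176782336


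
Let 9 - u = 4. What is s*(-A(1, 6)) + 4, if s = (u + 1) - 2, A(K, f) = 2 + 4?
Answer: -20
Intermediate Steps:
A(K, f) = 6
u = 5 (u = 9 - 1*4 = 9 - 4 = 5)
s = 4 (s = (5 + 1) - 2 = 6 - 2 = 4)
s*(-A(1, 6)) + 4 = 4*(-1*6) + 4 = 4*(-6) + 4 = -24 + 4 = -20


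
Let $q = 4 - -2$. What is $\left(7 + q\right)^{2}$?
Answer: $169$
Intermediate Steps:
$q = 6$ ($q = 4 + 2 = 6$)
$\left(7 + q\right)^{2} = \left(7 + 6\right)^{2} = 13^{2} = 169$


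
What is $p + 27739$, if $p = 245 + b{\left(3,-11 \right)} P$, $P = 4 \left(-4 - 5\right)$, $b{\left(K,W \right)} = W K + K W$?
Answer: $30360$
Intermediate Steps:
$b{\left(K,W \right)} = 2 K W$ ($b{\left(K,W \right)} = K W + K W = 2 K W$)
$P = -36$ ($P = 4 \left(-9\right) = -36$)
$p = 2621$ ($p = 245 + 2 \cdot 3 \left(-11\right) \left(-36\right) = 245 - -2376 = 245 + 2376 = 2621$)
$p + 27739 = 2621 + 27739 = 30360$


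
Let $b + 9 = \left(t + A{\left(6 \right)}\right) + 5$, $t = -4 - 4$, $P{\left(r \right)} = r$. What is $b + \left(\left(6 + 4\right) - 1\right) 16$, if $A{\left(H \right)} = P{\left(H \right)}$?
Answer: $138$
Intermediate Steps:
$A{\left(H \right)} = H$
$t = -8$ ($t = -4 - 4 = -8$)
$b = -6$ ($b = -9 + \left(\left(-8 + 6\right) + 5\right) = -9 + \left(-2 + 5\right) = -9 + 3 = -6$)
$b + \left(\left(6 + 4\right) - 1\right) 16 = -6 + \left(\left(6 + 4\right) - 1\right) 16 = -6 + \left(10 - 1\right) 16 = -6 + 9 \cdot 16 = -6 + 144 = 138$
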